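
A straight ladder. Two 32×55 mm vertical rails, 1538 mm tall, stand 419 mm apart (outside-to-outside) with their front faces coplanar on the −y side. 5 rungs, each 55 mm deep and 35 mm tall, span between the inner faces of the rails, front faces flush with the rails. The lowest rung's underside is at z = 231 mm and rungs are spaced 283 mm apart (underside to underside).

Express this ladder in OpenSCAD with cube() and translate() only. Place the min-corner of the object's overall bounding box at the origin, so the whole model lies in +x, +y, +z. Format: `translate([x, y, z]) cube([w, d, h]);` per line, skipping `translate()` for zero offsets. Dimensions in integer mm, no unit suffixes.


cube([32, 55, 1538]);
translate([387, 0, 0]) cube([32, 55, 1538]);
translate([32, 0, 231]) cube([355, 55, 35]);
translate([32, 0, 514]) cube([355, 55, 35]);
translate([32, 0, 797]) cube([355, 55, 35]);
translate([32, 0, 1080]) cube([355, 55, 35]);
translate([32, 0, 1363]) cube([355, 55, 35]);


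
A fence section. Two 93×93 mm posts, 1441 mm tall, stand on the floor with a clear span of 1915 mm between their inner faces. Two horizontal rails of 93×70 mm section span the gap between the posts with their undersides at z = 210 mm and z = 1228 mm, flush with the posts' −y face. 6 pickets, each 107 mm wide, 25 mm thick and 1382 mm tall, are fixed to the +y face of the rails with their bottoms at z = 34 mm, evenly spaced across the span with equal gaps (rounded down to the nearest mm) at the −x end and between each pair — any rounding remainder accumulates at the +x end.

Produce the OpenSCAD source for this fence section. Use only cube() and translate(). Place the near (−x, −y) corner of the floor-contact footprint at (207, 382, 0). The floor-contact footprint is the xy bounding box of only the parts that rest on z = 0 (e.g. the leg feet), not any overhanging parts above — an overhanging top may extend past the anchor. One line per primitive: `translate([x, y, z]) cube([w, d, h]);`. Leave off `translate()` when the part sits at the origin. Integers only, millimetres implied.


translate([207, 382, 0]) cube([93, 93, 1441]);
translate([2215, 382, 0]) cube([93, 93, 1441]);
translate([300, 382, 210]) cube([1915, 93, 70]);
translate([300, 382, 1228]) cube([1915, 93, 70]);
translate([481, 475, 34]) cube([107, 25, 1382]);
translate([769, 475, 34]) cube([107, 25, 1382]);
translate([1057, 475, 34]) cube([107, 25, 1382]);
translate([1345, 475, 34]) cube([107, 25, 1382]);
translate([1633, 475, 34]) cube([107, 25, 1382]);
translate([1921, 475, 34]) cube([107, 25, 1382]);


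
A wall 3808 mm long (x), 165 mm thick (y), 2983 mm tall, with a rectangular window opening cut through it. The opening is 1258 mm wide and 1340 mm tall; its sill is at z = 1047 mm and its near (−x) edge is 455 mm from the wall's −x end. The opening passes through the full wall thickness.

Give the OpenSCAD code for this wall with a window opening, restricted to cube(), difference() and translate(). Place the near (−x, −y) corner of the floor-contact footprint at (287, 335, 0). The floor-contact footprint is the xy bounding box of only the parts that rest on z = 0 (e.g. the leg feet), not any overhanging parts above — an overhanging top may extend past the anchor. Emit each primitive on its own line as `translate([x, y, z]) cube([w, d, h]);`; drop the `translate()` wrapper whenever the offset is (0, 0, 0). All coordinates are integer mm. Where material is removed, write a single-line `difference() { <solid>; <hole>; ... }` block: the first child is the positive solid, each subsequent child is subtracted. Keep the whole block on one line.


difference() { translate([287, 335, 0]) cube([3808, 165, 2983]); translate([742, 335, 1047]) cube([1258, 165, 1340]); }


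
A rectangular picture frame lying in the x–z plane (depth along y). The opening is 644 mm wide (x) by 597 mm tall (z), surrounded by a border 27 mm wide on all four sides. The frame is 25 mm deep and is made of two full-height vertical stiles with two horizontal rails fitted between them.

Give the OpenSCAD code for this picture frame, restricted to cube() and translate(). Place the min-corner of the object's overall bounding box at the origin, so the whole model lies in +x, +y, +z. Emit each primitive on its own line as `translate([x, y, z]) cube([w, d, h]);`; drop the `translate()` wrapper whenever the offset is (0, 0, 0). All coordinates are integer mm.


cube([27, 25, 651]);
translate([671, 0, 0]) cube([27, 25, 651]);
translate([27, 0, 0]) cube([644, 25, 27]);
translate([27, 0, 624]) cube([644, 25, 27]);


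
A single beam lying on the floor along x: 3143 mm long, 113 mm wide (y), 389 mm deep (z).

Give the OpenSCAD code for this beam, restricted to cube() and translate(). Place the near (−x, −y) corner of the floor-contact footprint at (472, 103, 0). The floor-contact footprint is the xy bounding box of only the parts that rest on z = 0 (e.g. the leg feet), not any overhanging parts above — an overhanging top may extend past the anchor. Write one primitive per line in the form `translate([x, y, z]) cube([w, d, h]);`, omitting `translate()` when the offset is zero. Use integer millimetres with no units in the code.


translate([472, 103, 0]) cube([3143, 113, 389]);


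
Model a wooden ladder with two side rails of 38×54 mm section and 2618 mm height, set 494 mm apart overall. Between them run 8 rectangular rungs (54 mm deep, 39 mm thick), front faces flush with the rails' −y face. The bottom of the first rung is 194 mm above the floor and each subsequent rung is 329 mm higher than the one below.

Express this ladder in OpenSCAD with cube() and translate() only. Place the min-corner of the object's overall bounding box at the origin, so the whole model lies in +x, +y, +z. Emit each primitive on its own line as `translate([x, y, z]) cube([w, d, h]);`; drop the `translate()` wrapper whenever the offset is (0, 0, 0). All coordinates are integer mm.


// rung span = 494 - 2*38 = 418
// rung[k] z = 194 + k*329
cube([38, 54, 2618]);
translate([456, 0, 0]) cube([38, 54, 2618]);
translate([38, 0, 194]) cube([418, 54, 39]);
translate([38, 0, 523]) cube([418, 54, 39]);
translate([38, 0, 852]) cube([418, 54, 39]);
translate([38, 0, 1181]) cube([418, 54, 39]);
translate([38, 0, 1510]) cube([418, 54, 39]);
translate([38, 0, 1839]) cube([418, 54, 39]);
translate([38, 0, 2168]) cube([418, 54, 39]);
translate([38, 0, 2497]) cube([418, 54, 39]);


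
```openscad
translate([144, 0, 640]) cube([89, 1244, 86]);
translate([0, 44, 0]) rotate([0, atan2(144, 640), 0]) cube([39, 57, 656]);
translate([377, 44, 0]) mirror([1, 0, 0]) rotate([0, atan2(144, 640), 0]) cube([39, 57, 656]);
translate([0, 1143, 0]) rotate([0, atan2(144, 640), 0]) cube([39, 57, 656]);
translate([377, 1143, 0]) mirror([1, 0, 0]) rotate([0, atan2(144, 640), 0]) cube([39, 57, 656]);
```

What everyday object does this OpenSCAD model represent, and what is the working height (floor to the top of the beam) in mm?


A sawhorse. The overall height is 726 mm.

A beam across two mirrored pairs of raked legs — a sawhorse. The beam's underside is at z = 640 (matching the legs' vertical rise in atan2(144, 640)) and the beam is 86 mm tall, so its top is at 640 + 86 = 726 mm. The raked legs top out at the beam's underside, so that is the highest point.


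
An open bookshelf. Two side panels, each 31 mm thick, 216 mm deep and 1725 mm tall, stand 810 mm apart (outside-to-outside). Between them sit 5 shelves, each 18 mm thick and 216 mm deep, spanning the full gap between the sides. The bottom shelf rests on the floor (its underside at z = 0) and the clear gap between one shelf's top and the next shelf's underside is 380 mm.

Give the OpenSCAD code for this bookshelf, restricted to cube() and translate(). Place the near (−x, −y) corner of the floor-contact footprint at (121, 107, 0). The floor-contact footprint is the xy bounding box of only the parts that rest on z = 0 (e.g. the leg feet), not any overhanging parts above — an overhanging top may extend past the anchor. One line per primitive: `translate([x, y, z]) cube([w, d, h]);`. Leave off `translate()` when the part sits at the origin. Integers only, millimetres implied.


translate([121, 107, 0]) cube([31, 216, 1725]);
translate([900, 107, 0]) cube([31, 216, 1725]);
translate([152, 107, 0]) cube([748, 216, 18]);
translate([152, 107, 398]) cube([748, 216, 18]);
translate([152, 107, 796]) cube([748, 216, 18]);
translate([152, 107, 1194]) cube([748, 216, 18]);
translate([152, 107, 1592]) cube([748, 216, 18]);


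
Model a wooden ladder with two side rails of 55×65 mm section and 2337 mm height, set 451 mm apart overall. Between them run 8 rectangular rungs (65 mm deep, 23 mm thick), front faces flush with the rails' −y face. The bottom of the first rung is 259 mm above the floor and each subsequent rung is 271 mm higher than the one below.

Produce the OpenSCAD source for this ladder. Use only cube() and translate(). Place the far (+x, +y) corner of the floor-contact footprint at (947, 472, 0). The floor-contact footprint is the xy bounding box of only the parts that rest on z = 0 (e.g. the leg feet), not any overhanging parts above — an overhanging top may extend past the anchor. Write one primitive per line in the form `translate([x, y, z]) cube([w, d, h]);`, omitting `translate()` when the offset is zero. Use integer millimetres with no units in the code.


translate([496, 407, 0]) cube([55, 65, 2337]);
translate([892, 407, 0]) cube([55, 65, 2337]);
translate([551, 407, 259]) cube([341, 65, 23]);
translate([551, 407, 530]) cube([341, 65, 23]);
translate([551, 407, 801]) cube([341, 65, 23]);
translate([551, 407, 1072]) cube([341, 65, 23]);
translate([551, 407, 1343]) cube([341, 65, 23]);
translate([551, 407, 1614]) cube([341, 65, 23]);
translate([551, 407, 1885]) cube([341, 65, 23]);
translate([551, 407, 2156]) cube([341, 65, 23]);


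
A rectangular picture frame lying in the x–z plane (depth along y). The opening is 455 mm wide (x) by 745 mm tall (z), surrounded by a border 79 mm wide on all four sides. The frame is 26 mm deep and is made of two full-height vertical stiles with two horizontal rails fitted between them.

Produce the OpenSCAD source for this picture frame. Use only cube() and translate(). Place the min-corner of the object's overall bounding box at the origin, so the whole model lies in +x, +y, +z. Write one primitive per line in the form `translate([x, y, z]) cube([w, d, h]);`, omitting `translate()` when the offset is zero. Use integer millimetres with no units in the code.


cube([79, 26, 903]);
translate([534, 0, 0]) cube([79, 26, 903]);
translate([79, 0, 0]) cube([455, 26, 79]);
translate([79, 0, 824]) cube([455, 26, 79]);


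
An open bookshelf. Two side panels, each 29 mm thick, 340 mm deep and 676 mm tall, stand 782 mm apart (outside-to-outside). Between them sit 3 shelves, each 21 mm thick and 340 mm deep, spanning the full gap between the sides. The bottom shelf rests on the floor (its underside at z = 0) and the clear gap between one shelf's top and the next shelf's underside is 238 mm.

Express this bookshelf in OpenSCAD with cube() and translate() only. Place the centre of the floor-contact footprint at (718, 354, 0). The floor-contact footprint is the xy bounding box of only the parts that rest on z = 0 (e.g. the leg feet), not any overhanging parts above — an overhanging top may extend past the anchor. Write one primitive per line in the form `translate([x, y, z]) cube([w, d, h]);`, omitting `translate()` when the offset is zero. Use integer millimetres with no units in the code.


translate([327, 184, 0]) cube([29, 340, 676]);
translate([1080, 184, 0]) cube([29, 340, 676]);
translate([356, 184, 0]) cube([724, 340, 21]);
translate([356, 184, 259]) cube([724, 340, 21]);
translate([356, 184, 518]) cube([724, 340, 21]);


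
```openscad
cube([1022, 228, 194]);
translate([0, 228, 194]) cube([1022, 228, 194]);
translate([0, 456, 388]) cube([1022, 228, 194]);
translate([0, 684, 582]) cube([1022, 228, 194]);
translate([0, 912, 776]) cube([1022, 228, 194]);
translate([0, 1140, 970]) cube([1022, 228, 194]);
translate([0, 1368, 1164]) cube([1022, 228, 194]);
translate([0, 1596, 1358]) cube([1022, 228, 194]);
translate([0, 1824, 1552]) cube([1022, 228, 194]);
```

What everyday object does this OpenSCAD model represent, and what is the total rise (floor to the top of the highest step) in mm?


A staircase. The total rise is 1746 mm.

9 identical blocks, each offset up and back from the previous — a staircase. Each step is 194 mm tall and there are 9 of them, so the total rise is 9 × 194 = 1746 mm.


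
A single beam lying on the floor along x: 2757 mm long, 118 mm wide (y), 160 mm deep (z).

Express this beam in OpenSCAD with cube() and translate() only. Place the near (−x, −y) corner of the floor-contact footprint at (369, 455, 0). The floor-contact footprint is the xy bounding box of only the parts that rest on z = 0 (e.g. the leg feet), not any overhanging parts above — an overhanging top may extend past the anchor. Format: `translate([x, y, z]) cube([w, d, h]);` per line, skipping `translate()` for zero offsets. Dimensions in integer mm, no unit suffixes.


translate([369, 455, 0]) cube([2757, 118, 160]);


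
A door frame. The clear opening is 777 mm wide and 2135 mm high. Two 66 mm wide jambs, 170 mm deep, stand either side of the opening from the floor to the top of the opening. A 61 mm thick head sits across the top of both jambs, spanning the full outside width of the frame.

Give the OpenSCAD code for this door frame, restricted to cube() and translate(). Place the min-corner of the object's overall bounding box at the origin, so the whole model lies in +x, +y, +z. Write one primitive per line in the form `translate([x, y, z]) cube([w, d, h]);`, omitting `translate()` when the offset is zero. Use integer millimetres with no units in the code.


cube([66, 170, 2135]);
translate([843, 0, 0]) cube([66, 170, 2135]);
translate([0, 0, 2135]) cube([909, 170, 61]);


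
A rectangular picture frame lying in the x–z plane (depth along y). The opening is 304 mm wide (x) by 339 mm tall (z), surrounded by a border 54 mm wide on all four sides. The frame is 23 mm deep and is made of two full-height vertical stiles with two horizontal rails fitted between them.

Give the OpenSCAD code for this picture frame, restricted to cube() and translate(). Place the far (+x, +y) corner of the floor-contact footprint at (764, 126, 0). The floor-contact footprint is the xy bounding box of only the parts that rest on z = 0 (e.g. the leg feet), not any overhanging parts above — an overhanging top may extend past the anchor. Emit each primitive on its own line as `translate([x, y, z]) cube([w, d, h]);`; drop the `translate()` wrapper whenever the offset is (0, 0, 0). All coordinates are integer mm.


translate([352, 103, 0]) cube([54, 23, 447]);
translate([710, 103, 0]) cube([54, 23, 447]);
translate([406, 103, 0]) cube([304, 23, 54]);
translate([406, 103, 393]) cube([304, 23, 54]);


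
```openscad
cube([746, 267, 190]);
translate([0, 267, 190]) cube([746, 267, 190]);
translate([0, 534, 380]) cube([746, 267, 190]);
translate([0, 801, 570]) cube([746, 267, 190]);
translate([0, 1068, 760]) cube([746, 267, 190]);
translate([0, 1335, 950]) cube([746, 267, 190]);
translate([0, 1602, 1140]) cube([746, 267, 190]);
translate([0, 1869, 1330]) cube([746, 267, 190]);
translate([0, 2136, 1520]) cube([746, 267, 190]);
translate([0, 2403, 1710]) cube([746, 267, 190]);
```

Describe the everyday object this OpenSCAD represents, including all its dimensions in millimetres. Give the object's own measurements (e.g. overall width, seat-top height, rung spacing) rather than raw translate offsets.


A straight staircase of 10 solid steps. Each step is 746 mm wide (x), 267 mm deep (y, the going) and 190 mm tall (the rise). The first step rests on the floor; each subsequent step sits one going further in +y and one rise higher in +z, directly behind and above the previous step with no overlap.


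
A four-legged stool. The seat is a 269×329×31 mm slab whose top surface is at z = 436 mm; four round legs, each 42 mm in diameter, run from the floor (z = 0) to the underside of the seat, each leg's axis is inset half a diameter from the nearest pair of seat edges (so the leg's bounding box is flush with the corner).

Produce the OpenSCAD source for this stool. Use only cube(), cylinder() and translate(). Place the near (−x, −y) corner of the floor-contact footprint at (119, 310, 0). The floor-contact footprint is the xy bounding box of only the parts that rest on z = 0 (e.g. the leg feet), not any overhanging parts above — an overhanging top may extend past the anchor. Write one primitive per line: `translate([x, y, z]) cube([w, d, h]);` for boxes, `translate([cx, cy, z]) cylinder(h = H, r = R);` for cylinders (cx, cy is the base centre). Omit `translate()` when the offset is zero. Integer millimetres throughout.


// leg_h = 436 - 31 = 405
translate([119, 310, 405]) cube([269, 329, 31]);
translate([140, 331, 0]) cylinder(h = 405, r = 21);
translate([367, 331, 0]) cylinder(h = 405, r = 21);
translate([140, 618, 0]) cylinder(h = 405, r = 21);
translate([367, 618, 0]) cylinder(h = 405, r = 21);


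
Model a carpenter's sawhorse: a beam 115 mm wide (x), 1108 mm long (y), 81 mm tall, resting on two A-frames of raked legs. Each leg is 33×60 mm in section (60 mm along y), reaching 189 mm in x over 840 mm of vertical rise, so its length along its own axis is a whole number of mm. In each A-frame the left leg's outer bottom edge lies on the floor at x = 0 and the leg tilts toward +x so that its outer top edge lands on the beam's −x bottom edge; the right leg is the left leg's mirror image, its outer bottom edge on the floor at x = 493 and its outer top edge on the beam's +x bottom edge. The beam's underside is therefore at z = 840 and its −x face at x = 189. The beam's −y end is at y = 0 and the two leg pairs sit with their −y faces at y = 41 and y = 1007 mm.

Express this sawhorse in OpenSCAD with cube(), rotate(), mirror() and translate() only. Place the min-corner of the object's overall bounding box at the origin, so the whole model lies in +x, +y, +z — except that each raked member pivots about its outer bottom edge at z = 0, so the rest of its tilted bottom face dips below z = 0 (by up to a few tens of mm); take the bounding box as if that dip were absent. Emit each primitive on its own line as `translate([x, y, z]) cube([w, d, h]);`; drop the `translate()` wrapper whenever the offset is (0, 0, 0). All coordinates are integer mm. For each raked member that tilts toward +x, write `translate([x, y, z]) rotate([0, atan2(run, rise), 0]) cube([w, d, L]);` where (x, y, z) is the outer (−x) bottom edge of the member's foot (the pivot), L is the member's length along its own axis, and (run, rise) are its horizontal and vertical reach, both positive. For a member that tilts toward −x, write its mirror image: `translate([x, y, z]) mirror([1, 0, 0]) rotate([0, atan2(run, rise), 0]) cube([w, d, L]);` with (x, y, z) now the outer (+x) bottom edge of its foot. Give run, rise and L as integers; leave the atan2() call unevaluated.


translate([189, 0, 840]) cube([115, 1108, 81]);
translate([0, 41, 0]) rotate([0, atan2(189, 840), 0]) cube([33, 60, 861]);
translate([493, 41, 0]) mirror([1, 0, 0]) rotate([0, atan2(189, 840), 0]) cube([33, 60, 861]);
translate([0, 1007, 0]) rotate([0, atan2(189, 840), 0]) cube([33, 60, 861]);
translate([493, 1007, 0]) mirror([1, 0, 0]) rotate([0, atan2(189, 840), 0]) cube([33, 60, 861]);


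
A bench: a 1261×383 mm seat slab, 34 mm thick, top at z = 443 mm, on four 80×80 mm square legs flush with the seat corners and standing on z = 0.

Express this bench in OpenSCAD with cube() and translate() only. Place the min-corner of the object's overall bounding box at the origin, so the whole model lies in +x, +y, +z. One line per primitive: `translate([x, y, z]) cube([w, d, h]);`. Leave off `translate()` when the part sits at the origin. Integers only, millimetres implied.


translate([0, 0, 409]) cube([1261, 383, 34]);
cube([80, 80, 409]);
translate([0, 303, 0]) cube([80, 80, 409]);
translate([1181, 0, 0]) cube([80, 80, 409]);
translate([1181, 303, 0]) cube([80, 80, 409]);


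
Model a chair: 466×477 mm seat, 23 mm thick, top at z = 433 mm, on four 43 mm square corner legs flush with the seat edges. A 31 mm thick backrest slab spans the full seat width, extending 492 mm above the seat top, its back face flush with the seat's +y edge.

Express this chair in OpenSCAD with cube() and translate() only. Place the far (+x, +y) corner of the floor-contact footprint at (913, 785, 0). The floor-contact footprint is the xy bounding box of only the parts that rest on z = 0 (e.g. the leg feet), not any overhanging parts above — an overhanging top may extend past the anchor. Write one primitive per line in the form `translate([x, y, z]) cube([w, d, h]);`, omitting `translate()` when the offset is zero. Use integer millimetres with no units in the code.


translate([447, 308, 410]) cube([466, 477, 23]);
translate([447, 308, 0]) cube([43, 43, 410]);
translate([870, 308, 0]) cube([43, 43, 410]);
translate([447, 742, 0]) cube([43, 43, 410]);
translate([870, 742, 0]) cube([43, 43, 410]);
translate([447, 754, 433]) cube([466, 31, 492]);


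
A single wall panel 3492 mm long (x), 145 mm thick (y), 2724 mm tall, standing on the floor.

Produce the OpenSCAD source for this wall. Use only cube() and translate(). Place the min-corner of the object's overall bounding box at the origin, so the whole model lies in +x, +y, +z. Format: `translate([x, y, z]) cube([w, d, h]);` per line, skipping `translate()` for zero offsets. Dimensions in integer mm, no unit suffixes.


cube([3492, 145, 2724]);


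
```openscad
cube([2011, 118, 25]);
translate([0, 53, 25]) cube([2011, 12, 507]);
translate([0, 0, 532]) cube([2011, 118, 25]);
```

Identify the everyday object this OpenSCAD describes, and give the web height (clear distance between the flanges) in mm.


An I-beam. The web height is 507 mm.

Two wide flanges with a thin centred web — an I-beam. Overall 557 mm minus two 25 mm flanges gives a web of 557 − 2·25 = 507 mm.


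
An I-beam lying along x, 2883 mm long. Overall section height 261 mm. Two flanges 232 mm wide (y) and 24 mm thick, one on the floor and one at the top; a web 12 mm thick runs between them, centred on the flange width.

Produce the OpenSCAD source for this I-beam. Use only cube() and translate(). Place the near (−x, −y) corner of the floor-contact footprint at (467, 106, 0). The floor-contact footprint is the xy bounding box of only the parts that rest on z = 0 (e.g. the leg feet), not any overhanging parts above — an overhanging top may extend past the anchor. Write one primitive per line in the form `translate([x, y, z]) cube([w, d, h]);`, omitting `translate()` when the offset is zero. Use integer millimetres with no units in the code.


translate([467, 106, 0]) cube([2883, 232, 24]);
translate([467, 216, 24]) cube([2883, 12, 213]);
translate([467, 106, 237]) cube([2883, 232, 24]);


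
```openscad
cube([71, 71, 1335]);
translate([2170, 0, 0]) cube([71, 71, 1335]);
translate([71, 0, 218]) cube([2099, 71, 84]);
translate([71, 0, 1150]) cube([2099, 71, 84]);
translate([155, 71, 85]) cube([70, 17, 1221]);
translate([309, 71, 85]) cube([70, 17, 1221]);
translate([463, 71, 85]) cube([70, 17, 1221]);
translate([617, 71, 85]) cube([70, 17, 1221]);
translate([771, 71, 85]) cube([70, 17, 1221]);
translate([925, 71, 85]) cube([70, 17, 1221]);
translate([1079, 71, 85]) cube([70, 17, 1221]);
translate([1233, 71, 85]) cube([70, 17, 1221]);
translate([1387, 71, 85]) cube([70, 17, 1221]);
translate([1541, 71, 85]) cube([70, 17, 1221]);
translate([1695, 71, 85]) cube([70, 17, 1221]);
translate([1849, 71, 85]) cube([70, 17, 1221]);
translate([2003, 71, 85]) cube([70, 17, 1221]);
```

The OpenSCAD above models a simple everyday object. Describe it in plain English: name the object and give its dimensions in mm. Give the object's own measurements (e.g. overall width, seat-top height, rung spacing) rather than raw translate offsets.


A fence section. Two 71×71 mm posts, 1335 mm tall, stand on the floor with a clear span of 2099 mm between their inner faces. Two horizontal rails of 71×84 mm section span the gap between the posts with their undersides at z = 218 mm and z = 1150 mm, flush with the posts' −y face. 13 pickets, each 70 mm wide, 17 mm thick and 1221 mm tall, are fixed to the +y face of the rails with their bottoms at z = 85 mm, spaced across the span with a 84 mm gap after the −x post and between neighbouring pickets, with 97 mm left before the +x post.


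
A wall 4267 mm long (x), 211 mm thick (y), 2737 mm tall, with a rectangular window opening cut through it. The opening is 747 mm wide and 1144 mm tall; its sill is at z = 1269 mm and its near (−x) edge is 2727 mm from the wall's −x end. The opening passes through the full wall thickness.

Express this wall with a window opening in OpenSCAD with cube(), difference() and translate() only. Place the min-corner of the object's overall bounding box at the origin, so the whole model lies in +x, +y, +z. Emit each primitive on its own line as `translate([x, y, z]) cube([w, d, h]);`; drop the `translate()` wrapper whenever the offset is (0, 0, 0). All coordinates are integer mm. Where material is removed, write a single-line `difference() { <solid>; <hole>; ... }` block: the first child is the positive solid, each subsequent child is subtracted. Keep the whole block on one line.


difference() { cube([4267, 211, 2737]); translate([2727, 0, 1269]) cube([747, 211, 1144]); }


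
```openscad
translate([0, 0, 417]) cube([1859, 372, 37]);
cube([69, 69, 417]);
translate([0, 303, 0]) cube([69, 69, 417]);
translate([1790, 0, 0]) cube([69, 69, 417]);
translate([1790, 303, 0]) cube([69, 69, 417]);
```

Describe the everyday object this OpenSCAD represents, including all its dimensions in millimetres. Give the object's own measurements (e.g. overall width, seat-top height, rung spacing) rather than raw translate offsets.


A bench: a 1859×372 mm seat slab, 37 mm thick, top at z = 454 mm, on four 69×69 mm square legs flush with the seat corners and standing on z = 0.


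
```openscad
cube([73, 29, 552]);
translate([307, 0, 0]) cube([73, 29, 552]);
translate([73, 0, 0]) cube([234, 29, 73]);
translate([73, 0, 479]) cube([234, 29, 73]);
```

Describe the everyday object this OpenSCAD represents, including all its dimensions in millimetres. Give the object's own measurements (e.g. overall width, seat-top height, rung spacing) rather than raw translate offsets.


A rectangular picture frame lying in the x–z plane (depth along y). The opening is 234 mm wide (x) by 406 mm tall (z), surrounded by a border 73 mm wide on all four sides. The frame is 29 mm deep and is made of two full-height vertical stiles with two horizontal rails fitted between them.


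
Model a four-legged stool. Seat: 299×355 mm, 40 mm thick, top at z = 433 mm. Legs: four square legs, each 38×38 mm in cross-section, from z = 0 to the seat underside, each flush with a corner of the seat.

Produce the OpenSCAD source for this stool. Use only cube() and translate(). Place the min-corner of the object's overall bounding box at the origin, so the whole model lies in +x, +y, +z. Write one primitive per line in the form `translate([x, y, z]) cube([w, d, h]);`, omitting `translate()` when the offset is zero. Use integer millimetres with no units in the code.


translate([0, 0, 393]) cube([299, 355, 40]);
cube([38, 38, 393]);
translate([261, 0, 0]) cube([38, 38, 393]);
translate([0, 317, 0]) cube([38, 38, 393]);
translate([261, 317, 0]) cube([38, 38, 393]);


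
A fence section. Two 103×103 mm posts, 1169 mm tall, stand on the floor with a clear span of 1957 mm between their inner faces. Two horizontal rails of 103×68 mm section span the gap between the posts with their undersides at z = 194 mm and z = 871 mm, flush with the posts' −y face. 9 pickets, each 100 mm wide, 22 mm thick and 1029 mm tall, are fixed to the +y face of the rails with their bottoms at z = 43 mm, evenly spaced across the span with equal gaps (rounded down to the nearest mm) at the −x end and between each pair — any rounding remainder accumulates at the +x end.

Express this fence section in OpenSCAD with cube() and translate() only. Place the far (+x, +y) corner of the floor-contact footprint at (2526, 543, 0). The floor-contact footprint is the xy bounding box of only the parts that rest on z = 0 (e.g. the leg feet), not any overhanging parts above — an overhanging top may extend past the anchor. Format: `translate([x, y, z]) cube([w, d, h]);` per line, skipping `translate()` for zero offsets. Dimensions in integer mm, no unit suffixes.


translate([363, 440, 0]) cube([103, 103, 1169]);
translate([2423, 440, 0]) cube([103, 103, 1169]);
translate([466, 440, 194]) cube([1957, 103, 68]);
translate([466, 440, 871]) cube([1957, 103, 68]);
translate([571, 543, 43]) cube([100, 22, 1029]);
translate([776, 543, 43]) cube([100, 22, 1029]);
translate([981, 543, 43]) cube([100, 22, 1029]);
translate([1186, 543, 43]) cube([100, 22, 1029]);
translate([1391, 543, 43]) cube([100, 22, 1029]);
translate([1596, 543, 43]) cube([100, 22, 1029]);
translate([1801, 543, 43]) cube([100, 22, 1029]);
translate([2006, 543, 43]) cube([100, 22, 1029]);
translate([2211, 543, 43]) cube([100, 22, 1029]);


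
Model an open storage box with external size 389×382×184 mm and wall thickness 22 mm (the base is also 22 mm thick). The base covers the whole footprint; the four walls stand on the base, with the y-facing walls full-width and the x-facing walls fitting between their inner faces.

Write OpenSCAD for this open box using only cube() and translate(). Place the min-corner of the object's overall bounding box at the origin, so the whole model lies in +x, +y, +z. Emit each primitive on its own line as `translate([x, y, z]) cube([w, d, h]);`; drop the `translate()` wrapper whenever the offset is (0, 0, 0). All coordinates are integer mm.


cube([389, 382, 22]);
translate([0, 0, 22]) cube([389, 22, 162]);
translate([0, 360, 22]) cube([389, 22, 162]);
translate([0, 22, 22]) cube([22, 338, 162]);
translate([367, 22, 22]) cube([22, 338, 162]);


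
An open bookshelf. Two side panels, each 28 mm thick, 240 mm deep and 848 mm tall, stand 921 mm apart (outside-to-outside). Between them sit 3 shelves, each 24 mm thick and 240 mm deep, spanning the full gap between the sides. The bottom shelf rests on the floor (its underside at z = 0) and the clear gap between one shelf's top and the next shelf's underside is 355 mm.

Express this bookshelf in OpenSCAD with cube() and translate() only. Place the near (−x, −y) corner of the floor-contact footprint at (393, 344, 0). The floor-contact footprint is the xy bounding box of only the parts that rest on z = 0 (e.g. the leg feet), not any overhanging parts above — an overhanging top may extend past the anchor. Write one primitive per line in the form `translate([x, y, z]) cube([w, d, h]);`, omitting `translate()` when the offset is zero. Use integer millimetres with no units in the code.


translate([393, 344, 0]) cube([28, 240, 848]);
translate([1286, 344, 0]) cube([28, 240, 848]);
translate([421, 344, 0]) cube([865, 240, 24]);
translate([421, 344, 379]) cube([865, 240, 24]);
translate([421, 344, 758]) cube([865, 240, 24]);


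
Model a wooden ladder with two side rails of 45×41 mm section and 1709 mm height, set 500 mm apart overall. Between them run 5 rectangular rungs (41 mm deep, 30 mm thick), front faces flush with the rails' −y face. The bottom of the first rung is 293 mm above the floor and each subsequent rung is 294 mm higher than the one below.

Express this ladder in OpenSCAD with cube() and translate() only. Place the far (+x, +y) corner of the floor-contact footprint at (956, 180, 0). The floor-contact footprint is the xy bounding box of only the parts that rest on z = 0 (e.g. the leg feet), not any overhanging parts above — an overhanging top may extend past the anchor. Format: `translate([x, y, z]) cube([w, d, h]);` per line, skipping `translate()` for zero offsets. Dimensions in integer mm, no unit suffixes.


translate([456, 139, 0]) cube([45, 41, 1709]);
translate([911, 139, 0]) cube([45, 41, 1709]);
translate([501, 139, 293]) cube([410, 41, 30]);
translate([501, 139, 587]) cube([410, 41, 30]);
translate([501, 139, 881]) cube([410, 41, 30]);
translate([501, 139, 1175]) cube([410, 41, 30]);
translate([501, 139, 1469]) cube([410, 41, 30]);


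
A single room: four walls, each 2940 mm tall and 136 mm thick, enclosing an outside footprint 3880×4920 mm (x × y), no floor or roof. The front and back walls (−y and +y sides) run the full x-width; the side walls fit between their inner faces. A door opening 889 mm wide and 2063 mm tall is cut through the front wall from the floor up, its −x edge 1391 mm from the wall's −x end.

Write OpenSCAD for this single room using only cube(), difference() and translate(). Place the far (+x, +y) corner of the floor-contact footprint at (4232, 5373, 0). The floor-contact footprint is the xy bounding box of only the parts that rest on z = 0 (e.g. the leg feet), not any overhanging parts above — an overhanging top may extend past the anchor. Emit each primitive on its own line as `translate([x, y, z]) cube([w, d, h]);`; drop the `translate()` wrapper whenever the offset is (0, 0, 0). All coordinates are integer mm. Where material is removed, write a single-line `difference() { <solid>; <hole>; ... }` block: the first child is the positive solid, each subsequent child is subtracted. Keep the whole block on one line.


difference() { translate([352, 453, 0]) cube([3880, 136, 2940]); translate([1743, 453, 0]) cube([889, 136, 2063]); }
translate([352, 5237, 0]) cube([3880, 136, 2940]);
translate([352, 589, 0]) cube([136, 4648, 2940]);
translate([4096, 589, 0]) cube([136, 4648, 2940]);


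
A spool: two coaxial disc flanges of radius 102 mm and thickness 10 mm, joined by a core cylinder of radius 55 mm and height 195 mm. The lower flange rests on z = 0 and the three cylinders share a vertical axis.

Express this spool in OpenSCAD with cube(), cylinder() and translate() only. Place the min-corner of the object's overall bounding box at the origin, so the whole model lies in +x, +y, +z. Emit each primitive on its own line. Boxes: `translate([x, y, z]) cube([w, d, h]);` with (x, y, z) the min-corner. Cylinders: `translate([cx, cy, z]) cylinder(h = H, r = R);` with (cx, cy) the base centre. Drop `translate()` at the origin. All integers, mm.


translate([102, 102, 0]) cylinder(h = 10, r = 102);
translate([102, 102, 10]) cylinder(h = 195, r = 55);
translate([102, 102, 205]) cylinder(h = 10, r = 102);


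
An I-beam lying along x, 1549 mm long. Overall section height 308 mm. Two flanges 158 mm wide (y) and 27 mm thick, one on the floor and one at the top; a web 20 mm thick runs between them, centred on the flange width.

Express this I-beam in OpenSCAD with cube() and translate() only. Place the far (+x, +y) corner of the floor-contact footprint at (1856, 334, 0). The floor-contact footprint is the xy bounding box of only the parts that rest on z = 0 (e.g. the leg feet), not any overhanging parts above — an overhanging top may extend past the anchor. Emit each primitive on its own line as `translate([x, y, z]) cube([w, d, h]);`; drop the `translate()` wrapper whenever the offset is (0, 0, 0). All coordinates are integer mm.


translate([307, 176, 0]) cube([1549, 158, 27]);
translate([307, 245, 27]) cube([1549, 20, 254]);
translate([307, 176, 281]) cube([1549, 158, 27]);


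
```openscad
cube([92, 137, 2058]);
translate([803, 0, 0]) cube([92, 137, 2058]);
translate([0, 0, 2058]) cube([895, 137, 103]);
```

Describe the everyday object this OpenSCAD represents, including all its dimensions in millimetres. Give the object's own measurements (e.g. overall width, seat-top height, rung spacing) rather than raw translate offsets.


A door frame. The clear opening is 711 mm wide and 2058 mm high. Two 92 mm wide jambs, 137 mm deep, stand either side of the opening from the floor to the top of the opening. A 103 mm thick head sits across the top of both jambs, spanning the full outside width of the frame.


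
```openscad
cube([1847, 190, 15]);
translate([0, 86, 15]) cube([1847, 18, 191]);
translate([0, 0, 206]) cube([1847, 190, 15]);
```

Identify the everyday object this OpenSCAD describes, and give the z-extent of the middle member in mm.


An I-beam. The web height is 191 mm.

Two wide flanges with a thin centred web — an I-beam. Overall 221 mm minus two 15 mm flanges gives a web of 221 − 2·15 = 191 mm.


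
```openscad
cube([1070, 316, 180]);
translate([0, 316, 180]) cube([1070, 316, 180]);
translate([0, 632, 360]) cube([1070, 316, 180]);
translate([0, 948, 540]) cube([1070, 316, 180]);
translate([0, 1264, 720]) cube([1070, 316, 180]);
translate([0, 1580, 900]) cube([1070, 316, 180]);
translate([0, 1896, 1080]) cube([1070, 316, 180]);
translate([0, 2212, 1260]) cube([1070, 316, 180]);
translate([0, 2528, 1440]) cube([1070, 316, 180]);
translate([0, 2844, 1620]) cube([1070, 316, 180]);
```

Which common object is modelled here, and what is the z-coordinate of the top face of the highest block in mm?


A staircase. The total rise is 1800 mm.

10 identical blocks, each offset up and back from the previous — a staircase. Each step is 180 mm tall and there are 10 of them, so the total rise is 10 × 180 = 1800 mm.


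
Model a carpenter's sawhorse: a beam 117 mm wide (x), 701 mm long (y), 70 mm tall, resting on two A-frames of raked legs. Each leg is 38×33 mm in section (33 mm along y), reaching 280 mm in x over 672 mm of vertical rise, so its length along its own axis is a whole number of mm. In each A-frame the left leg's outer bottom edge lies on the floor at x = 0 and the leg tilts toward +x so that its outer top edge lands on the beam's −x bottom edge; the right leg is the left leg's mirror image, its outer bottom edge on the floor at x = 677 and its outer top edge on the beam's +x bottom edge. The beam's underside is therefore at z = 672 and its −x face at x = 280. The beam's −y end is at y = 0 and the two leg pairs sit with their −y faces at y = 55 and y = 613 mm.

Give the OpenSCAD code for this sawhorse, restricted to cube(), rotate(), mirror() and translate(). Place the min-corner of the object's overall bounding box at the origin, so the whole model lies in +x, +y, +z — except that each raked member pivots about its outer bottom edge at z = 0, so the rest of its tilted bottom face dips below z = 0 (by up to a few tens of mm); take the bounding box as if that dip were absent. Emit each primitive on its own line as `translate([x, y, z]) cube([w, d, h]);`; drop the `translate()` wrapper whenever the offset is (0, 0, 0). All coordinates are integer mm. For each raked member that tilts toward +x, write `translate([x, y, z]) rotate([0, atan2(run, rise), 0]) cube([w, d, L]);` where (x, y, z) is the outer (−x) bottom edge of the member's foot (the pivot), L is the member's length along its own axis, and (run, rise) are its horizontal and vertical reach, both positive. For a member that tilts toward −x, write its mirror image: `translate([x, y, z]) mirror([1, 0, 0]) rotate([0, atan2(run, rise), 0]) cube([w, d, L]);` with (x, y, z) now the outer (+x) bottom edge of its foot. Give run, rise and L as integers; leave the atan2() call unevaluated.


translate([280, 0, 672]) cube([117, 701, 70]);
translate([0, 55, 0]) rotate([0, atan2(280, 672), 0]) cube([38, 33, 728]);
translate([677, 55, 0]) mirror([1, 0, 0]) rotate([0, atan2(280, 672), 0]) cube([38, 33, 728]);
translate([0, 613, 0]) rotate([0, atan2(280, 672), 0]) cube([38, 33, 728]);
translate([677, 613, 0]) mirror([1, 0, 0]) rotate([0, atan2(280, 672), 0]) cube([38, 33, 728]);


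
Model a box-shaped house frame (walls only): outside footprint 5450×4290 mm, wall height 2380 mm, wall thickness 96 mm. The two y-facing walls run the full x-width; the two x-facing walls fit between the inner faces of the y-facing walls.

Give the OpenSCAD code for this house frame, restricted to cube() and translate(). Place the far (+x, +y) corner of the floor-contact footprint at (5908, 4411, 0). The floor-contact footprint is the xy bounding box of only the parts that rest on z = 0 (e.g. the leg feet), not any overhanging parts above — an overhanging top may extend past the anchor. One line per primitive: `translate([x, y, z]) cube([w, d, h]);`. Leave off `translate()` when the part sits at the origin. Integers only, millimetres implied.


translate([458, 121, 0]) cube([5450, 96, 2380]);
translate([458, 4315, 0]) cube([5450, 96, 2380]);
translate([458, 217, 0]) cube([96, 4098, 2380]);
translate([5812, 217, 0]) cube([96, 4098, 2380]);
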